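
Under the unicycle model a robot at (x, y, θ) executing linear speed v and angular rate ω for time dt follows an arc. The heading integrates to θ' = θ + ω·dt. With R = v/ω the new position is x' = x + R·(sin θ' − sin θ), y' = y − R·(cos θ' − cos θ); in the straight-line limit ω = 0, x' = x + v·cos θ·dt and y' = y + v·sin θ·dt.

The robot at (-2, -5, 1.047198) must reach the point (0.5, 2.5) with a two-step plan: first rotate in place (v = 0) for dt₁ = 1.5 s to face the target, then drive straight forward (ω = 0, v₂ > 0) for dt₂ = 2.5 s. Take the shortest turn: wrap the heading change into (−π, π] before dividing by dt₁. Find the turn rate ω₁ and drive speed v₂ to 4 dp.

ω₁ = 0.1346, v₂ = 3.1623

heading to target = atan2(2.5−-5, 0.5−-2) = 1.2490
Δθ = wrap(1.2490 − 1.0472) = 0.2018; ω₁ = Δθ/dt₁ = 0.1346
distance = √((0.5−-2)² + (2.5−-5)²) = 7.9057; v₂ = distance/dt₂ = 3.1623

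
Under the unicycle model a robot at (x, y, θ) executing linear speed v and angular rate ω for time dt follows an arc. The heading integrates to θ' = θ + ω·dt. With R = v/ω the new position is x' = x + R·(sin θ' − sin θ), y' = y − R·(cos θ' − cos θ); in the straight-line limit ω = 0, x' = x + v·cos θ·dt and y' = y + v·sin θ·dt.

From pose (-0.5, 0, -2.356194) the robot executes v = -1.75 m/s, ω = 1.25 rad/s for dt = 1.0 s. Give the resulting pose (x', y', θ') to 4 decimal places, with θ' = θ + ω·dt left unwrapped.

θ' = -2.3562 + 1.25·1.0 = -1.1062
R = v/ω = -1.75/1.25 = -1.4000
x' = -0.5 + -1.4000·(sin -1.1062 − sin -2.3562) = -0.2384
y' = 0 − -1.4000·(cos -1.1062 − cos -2.3562) = 1.6172

(-0.2384, 1.6172, -1.1062)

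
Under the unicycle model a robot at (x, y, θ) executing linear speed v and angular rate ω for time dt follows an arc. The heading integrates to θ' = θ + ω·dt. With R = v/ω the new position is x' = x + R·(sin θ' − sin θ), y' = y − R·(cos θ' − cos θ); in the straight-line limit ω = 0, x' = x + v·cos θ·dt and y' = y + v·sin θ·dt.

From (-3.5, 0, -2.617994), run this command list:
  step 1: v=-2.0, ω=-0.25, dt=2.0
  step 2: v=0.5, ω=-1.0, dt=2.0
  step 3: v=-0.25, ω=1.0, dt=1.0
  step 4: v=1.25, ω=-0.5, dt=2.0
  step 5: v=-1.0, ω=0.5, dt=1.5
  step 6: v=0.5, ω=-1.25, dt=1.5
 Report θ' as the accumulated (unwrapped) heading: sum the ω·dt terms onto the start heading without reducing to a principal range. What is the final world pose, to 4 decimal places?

(-0.0477, 2.9849, -6.2430)

step 1: θ'=-3.1180 (R=8.0000) → pose (0.3112, 1.0696, -3.1180)
step 2: θ'=-5.1180 (R=-0.5000) → pose (-0.1600, 1.7667, -5.1180)
step 3: θ'=-4.1180 (R=-0.2500) → pose (-0.1374, 1.5281, -4.1180)
step 4: θ'=-5.1180 (R=-2.5000) → pose (-0.3633, 3.9145, -5.1180)
step 5: θ'=-4.3680 (R=-2.0000) → pose (-0.4082, 2.4501, -4.3680)
step 6: θ'=-6.2430 (R=-0.4000) → pose (-0.0477, 2.9849, -6.2430)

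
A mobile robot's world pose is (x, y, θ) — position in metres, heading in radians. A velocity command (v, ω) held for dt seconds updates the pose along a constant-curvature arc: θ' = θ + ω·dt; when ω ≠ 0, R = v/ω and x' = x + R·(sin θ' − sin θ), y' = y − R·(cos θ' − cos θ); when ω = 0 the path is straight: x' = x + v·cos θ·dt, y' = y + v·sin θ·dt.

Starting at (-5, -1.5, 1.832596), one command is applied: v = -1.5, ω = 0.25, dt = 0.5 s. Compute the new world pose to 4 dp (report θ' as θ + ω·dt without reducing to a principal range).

θ' = 1.8326 + 0.25·0.5 = 1.9576
R = v/ω = -1.5/0.25 = -6.0000
x' = -5 + -6.0000·(sin 1.9576 − sin 1.8326) = -4.7612
y' = -1.5 − -6.0000·(cos 1.9576 − cos 1.8326) = -2.2104

(-4.7612, -2.2104, 1.9576)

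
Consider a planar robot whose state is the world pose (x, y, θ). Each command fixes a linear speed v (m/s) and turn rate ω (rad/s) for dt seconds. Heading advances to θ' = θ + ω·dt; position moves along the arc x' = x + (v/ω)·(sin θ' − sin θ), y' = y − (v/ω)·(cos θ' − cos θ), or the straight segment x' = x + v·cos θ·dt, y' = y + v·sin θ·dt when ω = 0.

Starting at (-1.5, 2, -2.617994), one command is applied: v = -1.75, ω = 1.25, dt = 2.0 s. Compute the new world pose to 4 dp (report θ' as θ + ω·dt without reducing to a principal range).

θ' = -2.6180 + 1.25·2.0 = -0.1180
R = v/ω = -1.75/1.25 = -1.4000
x' = -1.5 + -1.4000·(sin -0.1180 − sin -2.6180) = -2.0352
y' = 2 − -1.4000·(cos -0.1180 − cos -2.6180) = 4.6027

(-2.0352, 4.6027, -0.1180)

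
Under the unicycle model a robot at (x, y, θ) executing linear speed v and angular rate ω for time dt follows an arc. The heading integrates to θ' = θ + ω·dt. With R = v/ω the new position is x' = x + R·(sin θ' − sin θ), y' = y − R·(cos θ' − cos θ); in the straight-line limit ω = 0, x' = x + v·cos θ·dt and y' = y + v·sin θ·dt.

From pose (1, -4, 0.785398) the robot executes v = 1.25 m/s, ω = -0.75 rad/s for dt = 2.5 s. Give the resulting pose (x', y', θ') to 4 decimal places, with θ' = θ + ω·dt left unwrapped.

θ' = 0.7854 + -0.75·2.5 = -1.0896
R = v/ω = 1.25/-0.75 = -1.6667
x' = 1 + -1.6667·(sin -1.0896 − sin 0.7854) = 3.6559
y' = -4 − -1.6667·(cos -1.0896 − cos 0.7854) = -4.4071

(3.6559, -4.4071, -1.0896)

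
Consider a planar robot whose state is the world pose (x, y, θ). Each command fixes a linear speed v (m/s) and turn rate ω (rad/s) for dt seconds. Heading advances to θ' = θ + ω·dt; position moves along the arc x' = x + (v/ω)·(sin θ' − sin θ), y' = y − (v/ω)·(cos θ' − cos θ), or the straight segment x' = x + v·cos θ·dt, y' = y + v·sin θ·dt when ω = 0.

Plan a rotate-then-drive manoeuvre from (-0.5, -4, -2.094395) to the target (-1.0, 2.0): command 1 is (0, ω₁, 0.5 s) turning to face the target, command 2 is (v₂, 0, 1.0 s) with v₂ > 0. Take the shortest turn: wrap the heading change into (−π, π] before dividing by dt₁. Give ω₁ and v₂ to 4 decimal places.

ω₁ = -5.0697, v₂ = 6.0208

heading to target = atan2(2−-4, -1−-0.5) = 1.6539
Δθ = wrap(1.6539 − -2.0944) = -2.5349; ω₁ = Δθ/dt₁ = -5.0697
distance = √((-1−-0.5)² + (2−-4)²) = 6.0208; v₂ = distance/dt₂ = 6.0208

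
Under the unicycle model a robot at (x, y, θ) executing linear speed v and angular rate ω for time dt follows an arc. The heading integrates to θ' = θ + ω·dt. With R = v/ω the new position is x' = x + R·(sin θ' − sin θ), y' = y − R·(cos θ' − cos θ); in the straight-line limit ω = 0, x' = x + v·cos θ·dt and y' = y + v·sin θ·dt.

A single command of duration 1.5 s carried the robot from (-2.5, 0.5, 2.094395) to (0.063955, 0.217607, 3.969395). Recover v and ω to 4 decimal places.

Δθ = 3.969395 − 2.094395 = 1.875000
ω = Δθ/dt = 1.875000/1.5 = 1.2500
R = Δx/(sin θ' − sin θ) = -1.6000
v = R·ω = -1.6000·1.2500 = -2.0000

v = -2.0000, ω = 1.2500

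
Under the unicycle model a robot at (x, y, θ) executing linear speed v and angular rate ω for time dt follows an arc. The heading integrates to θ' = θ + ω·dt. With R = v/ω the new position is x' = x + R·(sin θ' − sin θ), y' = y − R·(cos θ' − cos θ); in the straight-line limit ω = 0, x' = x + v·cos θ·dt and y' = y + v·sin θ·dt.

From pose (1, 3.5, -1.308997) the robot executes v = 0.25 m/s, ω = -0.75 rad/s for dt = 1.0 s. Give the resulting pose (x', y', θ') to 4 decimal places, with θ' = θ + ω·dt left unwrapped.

(0.9724, 3.2574, -2.0590)

θ' = -1.3090 + -0.75·1.0 = -2.0590
R = v/ω = 0.25/-0.75 = -0.3333
x' = 1 + -0.3333·(sin -2.0590 − sin -1.3090) = 0.9724
y' = 3.5 − -0.3333·(cos -2.0590 − cos -1.3090) = 3.2574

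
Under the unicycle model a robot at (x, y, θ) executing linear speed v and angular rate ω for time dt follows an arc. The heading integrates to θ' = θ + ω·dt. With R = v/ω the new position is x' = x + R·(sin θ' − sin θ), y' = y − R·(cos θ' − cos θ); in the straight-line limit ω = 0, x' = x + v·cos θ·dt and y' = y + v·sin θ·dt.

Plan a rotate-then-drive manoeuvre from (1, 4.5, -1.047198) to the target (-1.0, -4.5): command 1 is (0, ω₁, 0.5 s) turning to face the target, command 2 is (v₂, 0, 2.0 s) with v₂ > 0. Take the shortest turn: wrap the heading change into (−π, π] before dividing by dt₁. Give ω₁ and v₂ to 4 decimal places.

ω₁ = -1.4845, v₂ = 4.6098

heading to target = atan2(-4.5−4.5, -1−1) = -1.7895
Δθ = wrap(-1.7895 − -1.0472) = -0.7423; ω₁ = Δθ/dt₁ = -1.4845
distance = √((-1−1)² + (-4.5−4.5)²) = 9.2195; v₂ = distance/dt₂ = 4.6098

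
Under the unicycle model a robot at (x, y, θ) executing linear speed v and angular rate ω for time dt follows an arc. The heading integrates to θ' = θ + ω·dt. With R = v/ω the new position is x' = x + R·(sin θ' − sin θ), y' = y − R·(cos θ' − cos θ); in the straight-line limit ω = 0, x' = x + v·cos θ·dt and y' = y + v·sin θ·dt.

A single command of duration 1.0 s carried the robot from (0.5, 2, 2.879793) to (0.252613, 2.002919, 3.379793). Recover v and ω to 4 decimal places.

v = 0.2500, ω = 0.5000

Δθ = 3.379793 − 2.879793 = 0.500000
ω = Δθ/dt = 0.500000/1.0 = 0.5000
R = Δx/(sin θ' − sin θ) = 0.5000
v = R·ω = 0.5000·0.5000 = 0.2500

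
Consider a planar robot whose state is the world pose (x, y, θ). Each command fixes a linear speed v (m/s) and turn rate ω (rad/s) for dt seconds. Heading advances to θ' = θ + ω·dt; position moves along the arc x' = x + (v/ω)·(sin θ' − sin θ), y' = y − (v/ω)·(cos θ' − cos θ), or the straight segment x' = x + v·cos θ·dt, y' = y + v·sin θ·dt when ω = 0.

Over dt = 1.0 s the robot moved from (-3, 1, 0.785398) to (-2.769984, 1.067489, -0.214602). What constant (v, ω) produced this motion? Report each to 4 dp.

Δθ = -0.214602 − 0.785398 = -1.000000
ω = Δθ/dt = -1.000000/1.0 = -1.0000
R = Δx/(sin θ' − sin θ) = -0.2500
v = R·ω = -0.2500·-1.0000 = 0.2500

v = 0.2500, ω = -1.0000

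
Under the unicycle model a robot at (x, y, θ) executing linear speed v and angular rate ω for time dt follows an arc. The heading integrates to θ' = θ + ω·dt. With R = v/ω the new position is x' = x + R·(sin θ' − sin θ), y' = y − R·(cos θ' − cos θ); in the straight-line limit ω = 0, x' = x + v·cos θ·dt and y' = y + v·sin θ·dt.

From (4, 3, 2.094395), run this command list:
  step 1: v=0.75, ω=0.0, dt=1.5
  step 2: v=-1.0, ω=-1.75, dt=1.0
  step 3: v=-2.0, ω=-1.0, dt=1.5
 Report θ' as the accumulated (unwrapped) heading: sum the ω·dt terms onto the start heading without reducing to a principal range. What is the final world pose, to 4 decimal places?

(0.6302, 4.2265, -1.1556)

step 1: θ'=2.0944 (straight) → pose (3.4375, 3.9743, 2.0944)
step 2: θ'=0.3444 (R=0.5714) → pose (3.1356, 3.1507, 0.3444)
step 3: θ'=-1.1556 (R=2.0000) → pose (0.6302, 4.2265, -1.1556)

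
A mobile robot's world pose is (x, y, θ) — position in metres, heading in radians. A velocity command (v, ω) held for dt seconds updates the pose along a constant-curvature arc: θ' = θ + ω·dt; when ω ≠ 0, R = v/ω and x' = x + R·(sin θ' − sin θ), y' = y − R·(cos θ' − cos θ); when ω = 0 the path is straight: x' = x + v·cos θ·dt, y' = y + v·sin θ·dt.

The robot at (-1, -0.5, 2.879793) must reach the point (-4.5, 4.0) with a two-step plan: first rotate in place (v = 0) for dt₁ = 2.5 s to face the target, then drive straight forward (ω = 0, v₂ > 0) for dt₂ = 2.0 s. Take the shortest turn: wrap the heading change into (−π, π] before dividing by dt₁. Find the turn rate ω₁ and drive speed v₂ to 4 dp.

ω₁ = -0.2592, v₂ = 2.8504

heading to target = atan2(4−-0.5, -4.5−-1) = 2.2318
Δθ = wrap(2.2318 − 2.8798) = -0.6480; ω₁ = Δθ/dt₁ = -0.2592
distance = √((-4.5−-1)² + (4−-0.5)²) = 5.7009; v₂ = distance/dt₂ = 2.8504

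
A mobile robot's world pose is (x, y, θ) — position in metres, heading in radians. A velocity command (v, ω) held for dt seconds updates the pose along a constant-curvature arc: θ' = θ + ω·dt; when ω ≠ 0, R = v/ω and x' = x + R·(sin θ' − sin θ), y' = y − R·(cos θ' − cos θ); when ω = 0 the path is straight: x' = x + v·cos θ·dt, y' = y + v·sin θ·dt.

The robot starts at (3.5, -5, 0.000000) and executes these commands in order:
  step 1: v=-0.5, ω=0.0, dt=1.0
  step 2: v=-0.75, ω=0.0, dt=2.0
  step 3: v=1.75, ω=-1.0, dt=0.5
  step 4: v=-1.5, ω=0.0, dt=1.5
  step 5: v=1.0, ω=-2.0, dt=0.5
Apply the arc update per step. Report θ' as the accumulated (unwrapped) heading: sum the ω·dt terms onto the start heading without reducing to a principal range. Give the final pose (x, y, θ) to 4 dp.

step 1: θ'=0.0000 (straight) → pose (3.0000, -5.0000, 0.0000)
step 2: θ'=0.0000 (straight) → pose (1.5000, -5.0000, 0.0000)
step 3: θ'=-0.5000 (R=-1.7500) → pose (2.3390, -5.2142, -0.5000)
step 4: θ'=-0.5000 (straight) → pose (0.3644, -4.1355, -0.5000)
step 5: θ'=-1.5000 (R=-0.5000) → pose (0.6235, -4.5389, -1.5000)

(0.6235, -4.5389, -1.5000)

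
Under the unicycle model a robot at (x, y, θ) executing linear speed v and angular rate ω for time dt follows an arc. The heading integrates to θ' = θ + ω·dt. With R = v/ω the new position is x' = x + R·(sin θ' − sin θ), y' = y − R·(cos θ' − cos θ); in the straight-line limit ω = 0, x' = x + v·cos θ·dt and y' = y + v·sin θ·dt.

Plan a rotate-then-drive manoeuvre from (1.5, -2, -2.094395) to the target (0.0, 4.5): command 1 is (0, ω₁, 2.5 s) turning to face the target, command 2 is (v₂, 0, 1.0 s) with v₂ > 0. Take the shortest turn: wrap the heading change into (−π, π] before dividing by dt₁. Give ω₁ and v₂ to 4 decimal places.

heading to target = atan2(4.5−-2, 0−1.5) = 1.7976
Δθ = wrap(1.7976 − -2.0944) = -2.3912; ω₁ = Δθ/dt₁ = -0.9565
distance = √((0−1.5)² + (4.5−-2)²) = 6.6708; v₂ = distance/dt₂ = 6.6708

ω₁ = -0.9565, v₂ = 6.6708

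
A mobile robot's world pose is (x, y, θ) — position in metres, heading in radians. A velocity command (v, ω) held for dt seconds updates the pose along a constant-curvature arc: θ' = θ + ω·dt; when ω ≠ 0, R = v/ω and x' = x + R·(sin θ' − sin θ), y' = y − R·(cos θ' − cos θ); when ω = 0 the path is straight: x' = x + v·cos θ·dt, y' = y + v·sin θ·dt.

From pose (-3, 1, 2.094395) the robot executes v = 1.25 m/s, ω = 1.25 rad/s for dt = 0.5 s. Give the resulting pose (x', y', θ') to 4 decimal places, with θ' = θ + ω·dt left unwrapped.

θ' = 2.0944 + 1.25·0.5 = 2.7194
R = v/ω = 1.25/1.25 = 1.0000
x' = -3 + 1.0000·(sin 2.7194 − sin 2.0944) = -3.4563
y' = 1 − 1.0000·(cos 2.7194 − cos 2.0944) = 1.4122

(-3.4563, 1.4122, 2.7194)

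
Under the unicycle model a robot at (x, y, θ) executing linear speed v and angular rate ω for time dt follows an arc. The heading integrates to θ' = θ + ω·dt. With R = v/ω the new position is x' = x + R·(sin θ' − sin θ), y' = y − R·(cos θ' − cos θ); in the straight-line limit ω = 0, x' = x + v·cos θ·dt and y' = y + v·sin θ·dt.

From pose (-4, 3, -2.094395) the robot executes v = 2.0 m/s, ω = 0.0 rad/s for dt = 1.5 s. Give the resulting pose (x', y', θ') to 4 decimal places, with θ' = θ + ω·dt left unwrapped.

θ' = -2.0944 + 0.0·1.5 = -2.0944
ω = 0 → straight: x' = -4 + 2.0·cos(-2.0944)·1.5 = -5.5000
y' = 3 + 2.0·sin(-2.0944)·1.5 = 0.4019

(-5.5000, 0.4019, -2.0944)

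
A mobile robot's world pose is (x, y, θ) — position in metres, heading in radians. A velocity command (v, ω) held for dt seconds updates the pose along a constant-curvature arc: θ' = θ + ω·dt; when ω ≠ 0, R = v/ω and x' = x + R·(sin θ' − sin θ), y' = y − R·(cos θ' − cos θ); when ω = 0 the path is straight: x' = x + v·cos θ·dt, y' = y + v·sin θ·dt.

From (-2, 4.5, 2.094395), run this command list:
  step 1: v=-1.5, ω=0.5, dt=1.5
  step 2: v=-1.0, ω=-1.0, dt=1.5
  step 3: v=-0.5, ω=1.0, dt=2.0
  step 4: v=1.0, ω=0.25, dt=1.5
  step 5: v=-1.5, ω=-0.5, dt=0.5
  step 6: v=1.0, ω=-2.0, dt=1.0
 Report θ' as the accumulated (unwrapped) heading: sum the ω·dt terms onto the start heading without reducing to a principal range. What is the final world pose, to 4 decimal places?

step 1: θ'=2.8444 (R=-3.0000) → pose (-0.2804, 3.1315, 2.8444)
step 2: θ'=1.3444 (R=1.0000) → pose (0.4012, 1.9509, 1.3444)
step 3: θ'=3.3444 (R=-0.5000) → pose (0.9891, 1.3489, 3.3444)
step 4: θ'=3.7194 (R=4.0000) → pose (-0.3899, 0.7815, 3.7194)
step 5: θ'=3.4694 (R=3.0000) → pose (0.2827, 1.1088, 3.4694)
step 6: θ'=1.4694 (R=-0.5000) → pose (-0.3757, 1.6328, 1.4694)

(-0.3757, 1.6328, 1.4694)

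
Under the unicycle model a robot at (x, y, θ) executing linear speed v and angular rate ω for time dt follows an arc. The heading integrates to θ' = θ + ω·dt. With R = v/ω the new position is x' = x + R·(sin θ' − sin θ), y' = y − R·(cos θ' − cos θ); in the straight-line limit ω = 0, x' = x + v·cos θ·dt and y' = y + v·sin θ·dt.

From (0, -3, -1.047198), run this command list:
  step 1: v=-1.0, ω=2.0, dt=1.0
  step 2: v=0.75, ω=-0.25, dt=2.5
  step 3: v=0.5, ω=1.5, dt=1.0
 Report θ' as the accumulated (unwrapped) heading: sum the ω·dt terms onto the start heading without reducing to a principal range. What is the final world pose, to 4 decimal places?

step 1: θ'=0.9528 (R=-0.5000) → pose (-0.8405, -2.9603, 0.9528)
step 2: θ'=0.3278 (R=-3.0000) → pose (0.6387, -1.8582, 0.3278)
step 3: θ'=1.8278 (R=0.3333) → pose (0.8538, -1.4579, 1.8278)

(0.8538, -1.4579, 1.8278)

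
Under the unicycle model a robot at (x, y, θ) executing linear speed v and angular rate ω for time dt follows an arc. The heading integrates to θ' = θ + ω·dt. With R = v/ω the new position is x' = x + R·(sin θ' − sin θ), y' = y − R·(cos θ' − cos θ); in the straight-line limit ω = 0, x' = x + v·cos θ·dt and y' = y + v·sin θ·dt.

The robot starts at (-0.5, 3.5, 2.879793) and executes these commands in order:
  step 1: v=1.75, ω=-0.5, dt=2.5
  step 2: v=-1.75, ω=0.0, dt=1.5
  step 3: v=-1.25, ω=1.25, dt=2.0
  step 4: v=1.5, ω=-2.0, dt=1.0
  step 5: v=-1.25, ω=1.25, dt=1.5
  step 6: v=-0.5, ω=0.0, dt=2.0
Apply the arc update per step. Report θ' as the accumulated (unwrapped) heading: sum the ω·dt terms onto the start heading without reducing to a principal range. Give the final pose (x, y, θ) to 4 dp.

step 1: θ'=1.6298 (R=-3.5000) → pose (-3.0880, 6.6744, 1.6298)
step 2: θ'=1.6298 (straight) → pose (-2.9333, 4.0539, 1.6298)
step 3: θ'=4.1298 (R=-1.0000) → pose (-1.1000, 3.5627, 4.1298)
step 4: θ'=2.1298 (R=-0.7500) → pose (-2.3621, 3.5776, 2.1298)
step 5: θ'=4.0048 (R=-1.0000) → pose (-0.7544, 3.4579, 4.0048)
step 6: θ'=4.0048 (straight) → pose (-0.1044, 4.2179, 4.0048)

(-0.1044, 4.2179, 4.0048)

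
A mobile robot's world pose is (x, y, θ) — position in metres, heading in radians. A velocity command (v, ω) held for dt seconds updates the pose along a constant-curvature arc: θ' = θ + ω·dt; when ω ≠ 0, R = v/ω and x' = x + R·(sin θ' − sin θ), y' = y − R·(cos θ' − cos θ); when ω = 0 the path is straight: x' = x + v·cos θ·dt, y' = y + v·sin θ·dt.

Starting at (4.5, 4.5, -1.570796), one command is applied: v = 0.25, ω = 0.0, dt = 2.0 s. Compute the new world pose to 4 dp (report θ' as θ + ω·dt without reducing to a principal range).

(4.5000, 4.0000, -1.5708)

θ' = -1.5708 + 0.0·2.0 = -1.5708
ω = 0 → straight: x' = 4.5 + 0.25·cos(-1.5708)·2.0 = 4.5000
y' = 4.5 + 0.25·sin(-1.5708)·2.0 = 4.0000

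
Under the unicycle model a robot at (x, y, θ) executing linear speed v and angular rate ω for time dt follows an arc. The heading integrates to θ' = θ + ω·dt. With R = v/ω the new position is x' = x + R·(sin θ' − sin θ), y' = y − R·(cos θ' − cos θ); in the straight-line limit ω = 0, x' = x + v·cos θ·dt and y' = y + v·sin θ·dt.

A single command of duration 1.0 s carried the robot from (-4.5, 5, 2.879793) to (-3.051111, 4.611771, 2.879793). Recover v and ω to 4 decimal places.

Δθ = 2.879793 − 2.879793 = 0.000000
ω = Δθ/dt = 0.000000/1.0 = 0.0000
ω = 0 → v = (Δx·cos θ + Δy·sin θ)/dt = -1.5000

v = -1.5000, ω = 0.0000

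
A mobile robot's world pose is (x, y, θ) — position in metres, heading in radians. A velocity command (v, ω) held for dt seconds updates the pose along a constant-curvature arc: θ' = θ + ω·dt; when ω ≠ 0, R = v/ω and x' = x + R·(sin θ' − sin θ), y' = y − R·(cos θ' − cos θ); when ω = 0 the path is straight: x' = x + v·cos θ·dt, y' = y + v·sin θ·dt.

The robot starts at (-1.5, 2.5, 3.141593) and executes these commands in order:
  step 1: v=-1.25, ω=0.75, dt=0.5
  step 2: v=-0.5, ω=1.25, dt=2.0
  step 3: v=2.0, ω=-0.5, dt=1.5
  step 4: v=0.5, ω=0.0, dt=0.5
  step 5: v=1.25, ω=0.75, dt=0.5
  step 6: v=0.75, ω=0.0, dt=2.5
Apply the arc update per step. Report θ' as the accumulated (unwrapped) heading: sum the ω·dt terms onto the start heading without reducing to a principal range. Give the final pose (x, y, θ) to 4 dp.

step 1: θ'=3.5166 (R=-1.6667) → pose (-0.8895, 2.6158, 3.5166)
step 2: θ'=6.0166 (R=-0.4000) → pose (-0.9307, 3.3739, 6.0166)
step 3: θ'=5.2666 (R=-4.0000) → pose (1.4168, 1.6203, 5.2666)
step 4: θ'=5.2666 (straight) → pose (1.5484, 1.4077, 5.2666)
step 5: θ'=5.6416 (R=1.6667) → pose (1.9681, 0.9496, 5.6416)
step 6: θ'=5.6416 (straight) → pose (3.4703, -0.1726, 5.6416)

(3.4703, -0.1726, 5.6416)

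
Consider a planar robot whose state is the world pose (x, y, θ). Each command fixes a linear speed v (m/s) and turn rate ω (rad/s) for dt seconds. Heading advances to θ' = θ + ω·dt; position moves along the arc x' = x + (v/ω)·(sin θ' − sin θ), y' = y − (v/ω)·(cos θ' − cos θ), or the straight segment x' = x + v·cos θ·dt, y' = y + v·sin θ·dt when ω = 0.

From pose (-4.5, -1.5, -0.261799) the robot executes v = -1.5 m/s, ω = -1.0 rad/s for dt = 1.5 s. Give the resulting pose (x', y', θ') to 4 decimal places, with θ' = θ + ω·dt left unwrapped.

θ' = -0.2618 + -1.0·1.5 = -1.7618
R = v/ω = -1.5/-1.0 = 1.5000
x' = -4.5 + 1.5000·(sin -1.7618 − sin -0.2618) = -5.5845
y' = -1.5 − 1.5000·(cos -1.7618 − cos -0.2618) = 0.2337

(-5.5845, 0.2337, -1.7618)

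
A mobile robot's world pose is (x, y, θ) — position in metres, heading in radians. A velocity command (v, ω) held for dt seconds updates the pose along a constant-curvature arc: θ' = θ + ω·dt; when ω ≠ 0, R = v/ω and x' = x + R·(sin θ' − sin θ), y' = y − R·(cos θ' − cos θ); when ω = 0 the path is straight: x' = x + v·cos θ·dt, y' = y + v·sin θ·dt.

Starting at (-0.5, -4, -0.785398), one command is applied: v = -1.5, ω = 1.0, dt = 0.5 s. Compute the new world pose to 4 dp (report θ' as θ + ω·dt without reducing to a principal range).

θ' = -0.7854 + 1.0·0.5 = -0.2854
R = v/ω = -1.5/1.0 = -1.5000
x' = -0.5 + -1.5000·(sin -0.2854 − sin -0.7854) = -1.1384
y' = -4 − -1.5000·(cos -0.2854 − cos -0.7854) = -3.6213

(-1.1384, -3.6213, -0.2854)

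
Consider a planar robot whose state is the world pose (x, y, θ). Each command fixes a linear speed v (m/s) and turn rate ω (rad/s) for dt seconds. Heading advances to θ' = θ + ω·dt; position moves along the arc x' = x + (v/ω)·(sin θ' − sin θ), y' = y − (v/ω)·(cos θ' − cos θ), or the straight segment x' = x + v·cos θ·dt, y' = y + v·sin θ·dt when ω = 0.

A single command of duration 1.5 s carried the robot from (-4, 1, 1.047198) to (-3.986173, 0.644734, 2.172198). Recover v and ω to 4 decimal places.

Δθ = 2.172198 − 1.047198 = 1.125000
ω = Δθ/dt = 1.125000/1.5 = 0.7500
R = −Δy/(cos θ' − cos θ) = -0.3333
v = R·ω = -0.3333·0.7500 = -0.2500

v = -0.2500, ω = 0.7500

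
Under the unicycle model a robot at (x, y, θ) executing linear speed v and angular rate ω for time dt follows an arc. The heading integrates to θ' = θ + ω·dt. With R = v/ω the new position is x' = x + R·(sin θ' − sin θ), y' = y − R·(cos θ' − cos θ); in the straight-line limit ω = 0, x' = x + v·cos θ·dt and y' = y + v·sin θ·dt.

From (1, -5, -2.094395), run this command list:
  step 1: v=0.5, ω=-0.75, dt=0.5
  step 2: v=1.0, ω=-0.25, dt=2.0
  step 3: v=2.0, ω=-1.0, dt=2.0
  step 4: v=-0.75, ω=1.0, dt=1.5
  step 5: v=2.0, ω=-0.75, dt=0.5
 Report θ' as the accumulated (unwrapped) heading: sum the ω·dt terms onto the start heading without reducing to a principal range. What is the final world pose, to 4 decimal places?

(-3.6258, -3.9313, -3.8444)

step 1: θ'=-2.4694 (R=-0.6667) → pose (0.8378, -5.1883, -2.4694)
step 2: θ'=-2.9694 (R=-4.0000) → pose (-0.9676, -5.9993, -2.9694)
step 3: θ'=-4.9694 (R=-2.0000) → pose (-3.2447, -3.5205, -4.9694)
step 4: θ'=-3.4694 (R=-0.7500) → pose (-2.7608, -4.4212, -3.4694)
step 5: θ'=-3.8444 (R=-2.6667) → pose (-3.6258, -3.9313, -3.8444)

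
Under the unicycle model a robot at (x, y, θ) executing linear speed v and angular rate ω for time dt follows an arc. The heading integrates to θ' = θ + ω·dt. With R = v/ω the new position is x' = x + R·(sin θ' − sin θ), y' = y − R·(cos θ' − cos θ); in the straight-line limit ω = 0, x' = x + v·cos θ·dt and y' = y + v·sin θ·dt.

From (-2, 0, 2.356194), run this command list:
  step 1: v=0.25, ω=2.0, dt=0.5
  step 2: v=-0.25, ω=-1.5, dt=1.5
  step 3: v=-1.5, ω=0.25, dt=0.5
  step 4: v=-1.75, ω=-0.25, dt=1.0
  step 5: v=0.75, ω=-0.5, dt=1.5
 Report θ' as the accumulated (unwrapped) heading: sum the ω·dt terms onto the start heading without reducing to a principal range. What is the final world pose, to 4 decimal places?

step 1: θ'=3.3562 (R=0.1250) → pose (-2.1150, 0.0337, 3.3562)
step 2: θ'=1.1062 (R=0.1667) → pose (-1.9305, -0.2038, 1.1062)
step 3: θ'=1.2312 (R=-6.0000) → pose (-2.2238, -0.8935, 1.2312)
step 4: θ'=0.9812 (R=7.0000) → pose (-3.0059, -2.4539, 0.9812)
step 5: θ'=0.2312 (R=-1.5000) → pose (-2.1029, -1.8279, 0.2312)

(-2.1029, -1.8279, 0.2312)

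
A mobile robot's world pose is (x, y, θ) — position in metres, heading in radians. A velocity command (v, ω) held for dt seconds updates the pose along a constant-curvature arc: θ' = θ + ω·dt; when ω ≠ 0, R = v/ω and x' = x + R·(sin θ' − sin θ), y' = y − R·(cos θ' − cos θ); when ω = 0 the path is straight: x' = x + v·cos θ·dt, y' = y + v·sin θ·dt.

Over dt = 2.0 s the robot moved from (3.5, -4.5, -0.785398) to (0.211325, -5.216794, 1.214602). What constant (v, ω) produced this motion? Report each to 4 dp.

v = -2.0000, ω = 1.0000

Δθ = 1.214602 − -0.785398 = 2.000000
ω = Δθ/dt = 2.000000/2.0 = 1.0000
R = Δx/(sin θ' − sin θ) = -2.0000
v = R·ω = -2.0000·1.0000 = -2.0000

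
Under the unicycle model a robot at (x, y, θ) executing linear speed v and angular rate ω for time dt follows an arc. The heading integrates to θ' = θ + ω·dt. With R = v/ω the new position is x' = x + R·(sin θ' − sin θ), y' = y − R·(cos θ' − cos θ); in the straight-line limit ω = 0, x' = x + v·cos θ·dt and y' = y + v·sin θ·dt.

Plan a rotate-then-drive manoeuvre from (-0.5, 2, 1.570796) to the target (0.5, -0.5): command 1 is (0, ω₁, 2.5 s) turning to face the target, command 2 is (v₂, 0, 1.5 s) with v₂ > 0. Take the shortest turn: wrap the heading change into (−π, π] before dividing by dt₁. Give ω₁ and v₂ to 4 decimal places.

heading to target = atan2(-0.5−2, 0.5−-0.5) = -1.1903
Δθ = wrap(-1.1903 − 1.5708) = -2.7611; ω₁ = Δθ/dt₁ = -1.1044
distance = √((0.5−-0.5)² + (-0.5−2)²) = 2.6926; v₂ = distance/dt₂ = 1.7951

ω₁ = -1.1044, v₂ = 1.7951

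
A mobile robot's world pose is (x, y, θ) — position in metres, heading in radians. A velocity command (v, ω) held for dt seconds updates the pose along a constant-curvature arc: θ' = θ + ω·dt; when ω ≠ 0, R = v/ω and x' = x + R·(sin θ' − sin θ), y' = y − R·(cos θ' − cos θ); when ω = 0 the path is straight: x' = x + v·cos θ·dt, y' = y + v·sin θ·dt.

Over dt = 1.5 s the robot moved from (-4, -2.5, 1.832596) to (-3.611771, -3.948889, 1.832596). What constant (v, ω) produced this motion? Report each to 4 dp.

v = -1.0000, ω = 0.0000

Δθ = 1.832596 − 1.832596 = 0.000000
ω = Δθ/dt = 0.000000/1.5 = 0.0000
ω = 0 → v = (Δx·cos θ + Δy·sin θ)/dt = -1.0000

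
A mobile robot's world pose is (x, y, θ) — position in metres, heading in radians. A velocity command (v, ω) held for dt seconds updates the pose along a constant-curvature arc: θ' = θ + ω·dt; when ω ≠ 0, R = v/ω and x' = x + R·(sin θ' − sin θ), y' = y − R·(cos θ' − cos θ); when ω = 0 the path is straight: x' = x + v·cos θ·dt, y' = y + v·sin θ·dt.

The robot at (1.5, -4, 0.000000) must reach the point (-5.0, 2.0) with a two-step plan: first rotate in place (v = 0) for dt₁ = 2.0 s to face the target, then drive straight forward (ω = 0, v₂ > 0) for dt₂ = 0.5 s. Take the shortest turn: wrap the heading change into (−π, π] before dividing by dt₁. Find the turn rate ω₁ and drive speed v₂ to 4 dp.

ω₁ = 1.1981, v₂ = 17.6918

heading to target = atan2(2−-4, -5−1.5) = 2.3962
Δθ = wrap(2.3962 − 0.0000) = 2.3962; ω₁ = Δθ/dt₁ = 1.1981
distance = √((-5−1.5)² + (2−-4)²) = 8.8459; v₂ = distance/dt₂ = 17.6918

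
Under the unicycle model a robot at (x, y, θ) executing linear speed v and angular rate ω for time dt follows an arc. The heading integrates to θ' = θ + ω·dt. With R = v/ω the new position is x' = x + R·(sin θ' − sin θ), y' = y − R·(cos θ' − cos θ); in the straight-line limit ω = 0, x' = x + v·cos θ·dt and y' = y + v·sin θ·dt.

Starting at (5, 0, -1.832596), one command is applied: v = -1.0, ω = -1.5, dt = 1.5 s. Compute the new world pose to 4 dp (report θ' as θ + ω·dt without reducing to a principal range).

θ' = -1.8326 + -1.5·1.5 = -4.0826
R = v/ω = -1.0/-1.5 = 0.6667
x' = 5 + 0.6667·(sin -4.0826 − sin -1.8326) = 6.1827
y' = 0 − 0.6667·(cos -4.0826 − cos -1.8326) = 0.2201

(6.1827, 0.2201, -4.0826)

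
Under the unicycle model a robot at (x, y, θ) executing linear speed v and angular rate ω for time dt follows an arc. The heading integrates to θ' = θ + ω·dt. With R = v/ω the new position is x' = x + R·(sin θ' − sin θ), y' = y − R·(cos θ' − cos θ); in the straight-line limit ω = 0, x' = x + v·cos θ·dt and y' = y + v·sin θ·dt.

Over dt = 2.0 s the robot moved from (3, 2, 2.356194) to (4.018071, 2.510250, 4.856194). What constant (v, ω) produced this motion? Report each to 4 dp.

v = -0.7500, ω = 1.2500

Δθ = 4.856194 − 2.356194 = 2.500000
ω = Δθ/dt = 2.500000/2.0 = 1.2500
R = Δx/(sin θ' − sin θ) = -0.6000
v = R·ω = -0.6000·1.2500 = -0.7500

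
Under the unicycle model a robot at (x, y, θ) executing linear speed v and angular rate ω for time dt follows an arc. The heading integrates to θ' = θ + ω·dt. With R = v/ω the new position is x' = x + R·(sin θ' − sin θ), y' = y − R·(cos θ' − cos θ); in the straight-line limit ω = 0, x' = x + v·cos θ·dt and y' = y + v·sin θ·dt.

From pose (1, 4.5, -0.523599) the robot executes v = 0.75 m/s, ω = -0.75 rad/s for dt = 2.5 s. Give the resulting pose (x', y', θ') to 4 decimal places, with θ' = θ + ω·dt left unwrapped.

(1.1765, 2.8975, -2.3986)

θ' = -0.5236 + -0.75·2.5 = -2.3986
R = v/ω = 0.75/-0.75 = -1.0000
x' = 1 + -1.0000·(sin -2.3986 − sin -0.5236) = 1.1765
y' = 4.5 − -1.0000·(cos -2.3986 − cos -0.5236) = 2.8975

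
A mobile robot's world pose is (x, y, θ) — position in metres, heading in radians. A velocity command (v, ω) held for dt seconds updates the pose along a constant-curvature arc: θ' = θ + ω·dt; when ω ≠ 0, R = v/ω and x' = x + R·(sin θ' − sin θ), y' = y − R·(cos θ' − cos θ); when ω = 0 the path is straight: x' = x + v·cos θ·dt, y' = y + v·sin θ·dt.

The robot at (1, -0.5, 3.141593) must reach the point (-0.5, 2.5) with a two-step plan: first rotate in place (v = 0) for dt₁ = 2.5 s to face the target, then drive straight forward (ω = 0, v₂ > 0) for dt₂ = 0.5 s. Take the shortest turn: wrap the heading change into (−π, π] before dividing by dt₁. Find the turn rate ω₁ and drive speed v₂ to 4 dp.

heading to target = atan2(2.5−-0.5, -0.5−1) = 2.0344
Δθ = wrap(2.0344 − 3.1416) = -1.1071; ω₁ = Δθ/dt₁ = -0.4429
distance = √((-0.5−1)² + (2.5−-0.5)²) = 3.3541; v₂ = distance/dt₂ = 6.7082

ω₁ = -0.4429, v₂ = 6.7082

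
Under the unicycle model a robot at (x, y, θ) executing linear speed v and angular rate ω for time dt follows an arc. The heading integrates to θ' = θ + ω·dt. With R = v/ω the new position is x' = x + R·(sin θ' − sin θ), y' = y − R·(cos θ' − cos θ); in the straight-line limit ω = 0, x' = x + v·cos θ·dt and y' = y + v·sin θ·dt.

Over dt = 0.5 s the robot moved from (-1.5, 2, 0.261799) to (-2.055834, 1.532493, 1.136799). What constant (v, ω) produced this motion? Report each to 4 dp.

v = -1.5000, ω = 1.7500

Δθ = 1.136799 − 0.261799 = 0.875000
ω = Δθ/dt = 0.875000/0.5 = 1.7500
R = Δx/(sin θ' − sin θ) = -0.8571
v = R·ω = -0.8571·1.7500 = -1.5000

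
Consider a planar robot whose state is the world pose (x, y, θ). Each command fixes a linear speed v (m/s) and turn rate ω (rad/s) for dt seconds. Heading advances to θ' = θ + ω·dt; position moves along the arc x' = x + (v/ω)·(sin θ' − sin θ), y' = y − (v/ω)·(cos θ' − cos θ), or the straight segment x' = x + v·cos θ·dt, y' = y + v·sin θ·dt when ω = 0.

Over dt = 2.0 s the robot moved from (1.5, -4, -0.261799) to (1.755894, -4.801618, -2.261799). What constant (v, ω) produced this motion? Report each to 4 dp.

v = 0.5000, ω = -1.0000

Δθ = -2.261799 − -0.261799 = -2.000000
ω = Δθ/dt = -2.000000/2.0 = -1.0000
R = −Δy/(cos θ' − cos θ) = -0.5000
v = R·ω = -0.5000·-1.0000 = 0.5000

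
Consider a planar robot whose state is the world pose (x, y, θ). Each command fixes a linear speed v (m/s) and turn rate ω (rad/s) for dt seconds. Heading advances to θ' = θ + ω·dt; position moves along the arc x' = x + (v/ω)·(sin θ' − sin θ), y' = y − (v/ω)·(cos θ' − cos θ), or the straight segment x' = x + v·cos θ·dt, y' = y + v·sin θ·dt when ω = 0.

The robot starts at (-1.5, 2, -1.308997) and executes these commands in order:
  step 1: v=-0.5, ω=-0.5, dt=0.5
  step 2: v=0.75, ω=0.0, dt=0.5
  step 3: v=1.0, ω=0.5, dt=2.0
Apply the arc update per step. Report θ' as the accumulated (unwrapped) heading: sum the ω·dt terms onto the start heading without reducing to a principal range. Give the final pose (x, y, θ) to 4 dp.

step 1: θ'=-1.5590 (R=1.0000) → pose (-1.5340, 2.2470, -1.5590)
step 2: θ'=-1.5590 (straight) → pose (-1.5296, 1.8720, -1.5590)
step 3: θ'=-0.5590 (R=2.0000) → pose (-0.5904, 0.2001, -0.5590)

(-0.5904, 0.2001, -0.5590)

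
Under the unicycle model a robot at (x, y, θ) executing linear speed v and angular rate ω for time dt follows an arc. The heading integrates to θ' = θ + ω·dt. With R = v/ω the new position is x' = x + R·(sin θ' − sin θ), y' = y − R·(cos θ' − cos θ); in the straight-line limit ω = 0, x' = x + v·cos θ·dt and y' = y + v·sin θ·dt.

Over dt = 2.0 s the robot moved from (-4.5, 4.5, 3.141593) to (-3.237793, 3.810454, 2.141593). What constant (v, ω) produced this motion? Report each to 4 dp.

v = -0.7500, ω = -0.5000

Δθ = 2.141593 − 3.141593 = -1.000000
ω = Δθ/dt = -1.000000/2.0 = -0.5000
R = Δx/(sin θ' − sin θ) = 1.5000
v = R·ω = 1.5000·-0.5000 = -0.7500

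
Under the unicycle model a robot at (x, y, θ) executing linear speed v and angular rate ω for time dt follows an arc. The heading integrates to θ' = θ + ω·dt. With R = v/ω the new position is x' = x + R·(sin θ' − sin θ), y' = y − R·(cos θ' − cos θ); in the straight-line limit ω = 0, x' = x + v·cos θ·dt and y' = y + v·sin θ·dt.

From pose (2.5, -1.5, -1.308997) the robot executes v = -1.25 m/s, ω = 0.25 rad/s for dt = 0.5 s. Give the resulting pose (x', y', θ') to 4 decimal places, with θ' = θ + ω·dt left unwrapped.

θ' = -1.3090 + 0.25·0.5 = -1.1840
R = v/ω = -1.25/0.25 = -5.0000
x' = 2.5 + -5.0000·(sin -1.1840 − sin -1.3090) = 2.3010
y' = -1.5 − -5.0000·(cos -1.1840 − cos -1.3090) = -0.9080

(2.3010, -0.9080, -1.1840)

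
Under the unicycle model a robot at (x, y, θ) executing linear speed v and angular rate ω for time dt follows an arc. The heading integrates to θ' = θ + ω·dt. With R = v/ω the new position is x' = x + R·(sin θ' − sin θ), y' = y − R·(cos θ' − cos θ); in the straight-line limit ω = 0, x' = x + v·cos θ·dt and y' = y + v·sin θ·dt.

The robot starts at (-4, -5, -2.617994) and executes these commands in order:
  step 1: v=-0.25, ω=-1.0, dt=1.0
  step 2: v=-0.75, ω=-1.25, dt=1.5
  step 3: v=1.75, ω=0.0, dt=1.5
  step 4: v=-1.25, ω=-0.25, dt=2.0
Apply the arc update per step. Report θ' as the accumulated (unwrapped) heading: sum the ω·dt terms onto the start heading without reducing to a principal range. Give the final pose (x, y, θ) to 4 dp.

step 1: θ'=-3.6180 (R=0.2500) → pose (-3.7604, -4.9943, -3.6180)
step 2: θ'=-5.4930 (R=0.6000) → pose (-3.6092, -5.9498, -5.4930)
step 3: θ'=-5.4930 (straight) → pose (-1.7620, -4.0847, -5.4930)
step 4: θ'=-5.9930 (R=5.0000) → pose (-3.8837, -5.3571, -5.9930)

(-3.8837, -5.3571, -5.9930)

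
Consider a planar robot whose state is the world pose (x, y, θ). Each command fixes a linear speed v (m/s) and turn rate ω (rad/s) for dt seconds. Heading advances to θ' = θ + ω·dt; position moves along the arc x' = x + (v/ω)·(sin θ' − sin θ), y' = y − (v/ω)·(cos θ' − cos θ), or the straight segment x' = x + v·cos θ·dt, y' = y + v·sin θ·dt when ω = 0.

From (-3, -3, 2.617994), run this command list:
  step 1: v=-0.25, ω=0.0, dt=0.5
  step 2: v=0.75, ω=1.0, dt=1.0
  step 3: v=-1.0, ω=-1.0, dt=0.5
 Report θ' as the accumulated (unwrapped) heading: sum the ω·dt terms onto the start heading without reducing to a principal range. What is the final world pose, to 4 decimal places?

(-3.1285, -2.9345, 3.1180)

step 1: θ'=2.6180 (straight) → pose (-2.8917, -3.0625, 2.6180)
step 2: θ'=3.6180 (R=0.7500) → pose (-3.6107, -3.0455, 3.6180)
step 3: θ'=3.1180 (R=1.0000) → pose (-3.1285, -2.9345, 3.1180)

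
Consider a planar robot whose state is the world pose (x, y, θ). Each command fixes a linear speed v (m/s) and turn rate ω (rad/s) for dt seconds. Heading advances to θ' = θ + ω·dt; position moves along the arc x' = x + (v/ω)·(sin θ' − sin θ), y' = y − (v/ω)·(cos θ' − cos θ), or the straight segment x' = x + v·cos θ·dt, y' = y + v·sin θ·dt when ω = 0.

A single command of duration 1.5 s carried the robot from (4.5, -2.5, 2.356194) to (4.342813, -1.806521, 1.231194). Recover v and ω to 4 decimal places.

Δθ = 1.231194 − 2.356194 = -1.125000
ω = Δθ/dt = -1.125000/1.5 = -0.7500
R = −Δy/(cos θ' − cos θ) = -0.6667
v = R·ω = -0.6667·-0.7500 = 0.5000

v = 0.5000, ω = -0.7500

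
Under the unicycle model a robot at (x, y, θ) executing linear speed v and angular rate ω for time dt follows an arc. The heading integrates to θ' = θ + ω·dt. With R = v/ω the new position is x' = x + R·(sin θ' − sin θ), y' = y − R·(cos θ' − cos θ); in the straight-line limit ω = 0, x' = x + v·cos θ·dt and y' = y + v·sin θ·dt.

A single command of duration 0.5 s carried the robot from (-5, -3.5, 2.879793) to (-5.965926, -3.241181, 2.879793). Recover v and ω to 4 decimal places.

Δθ = 2.879793 − 2.879793 = 0.000000
ω = Δθ/dt = 0.000000/0.5 = 0.0000
ω = 0 → v = (Δx·cos θ + Δy·sin θ)/dt = 2.0000

v = 2.0000, ω = 0.0000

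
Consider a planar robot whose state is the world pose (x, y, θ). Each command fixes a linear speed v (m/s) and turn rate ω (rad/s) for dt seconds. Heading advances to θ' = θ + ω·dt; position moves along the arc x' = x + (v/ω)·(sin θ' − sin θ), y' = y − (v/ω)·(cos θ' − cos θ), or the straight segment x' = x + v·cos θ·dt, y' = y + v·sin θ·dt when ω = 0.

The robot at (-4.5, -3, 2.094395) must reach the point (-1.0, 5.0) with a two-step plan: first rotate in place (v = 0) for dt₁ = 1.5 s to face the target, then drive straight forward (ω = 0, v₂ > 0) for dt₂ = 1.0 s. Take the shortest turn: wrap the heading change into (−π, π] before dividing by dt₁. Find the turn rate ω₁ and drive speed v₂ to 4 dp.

heading to target = atan2(5−-3, -1−-4.5) = 1.1584
Δθ = wrap(1.1584 − 2.0944) = -0.9360; ω₁ = Δθ/dt₁ = -0.6240
distance = √((-1−-4.5)² + (5−-3)²) = 8.7321; v₂ = distance/dt₂ = 8.7321

ω₁ = -0.6240, v₂ = 8.7321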